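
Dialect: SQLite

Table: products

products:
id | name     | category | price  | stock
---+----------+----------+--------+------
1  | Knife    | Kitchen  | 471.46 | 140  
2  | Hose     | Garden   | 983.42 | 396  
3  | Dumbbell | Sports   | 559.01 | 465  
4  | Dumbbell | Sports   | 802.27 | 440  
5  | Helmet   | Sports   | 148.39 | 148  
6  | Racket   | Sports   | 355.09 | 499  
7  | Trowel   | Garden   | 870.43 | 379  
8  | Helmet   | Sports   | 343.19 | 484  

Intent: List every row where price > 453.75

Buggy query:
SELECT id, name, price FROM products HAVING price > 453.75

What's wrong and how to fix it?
Bug: This is a non-aggregate query (no GROUP BY, no aggregates), so in SQLite the HAVING clause is invalid here; a row-level condition belongs in WHERE

Fix: Use WHERE for row-level filtering

Corrected query:
SELECT id, name, price FROM products WHERE price > 453.75

Result:
id | name     | price 
---+----------+-------
1  | Knife    | 471.46
2  | Hose     | 983.42
3  | Dumbbell | 559.01
4  | Dumbbell | 802.27
7  | Trowel   | 870.43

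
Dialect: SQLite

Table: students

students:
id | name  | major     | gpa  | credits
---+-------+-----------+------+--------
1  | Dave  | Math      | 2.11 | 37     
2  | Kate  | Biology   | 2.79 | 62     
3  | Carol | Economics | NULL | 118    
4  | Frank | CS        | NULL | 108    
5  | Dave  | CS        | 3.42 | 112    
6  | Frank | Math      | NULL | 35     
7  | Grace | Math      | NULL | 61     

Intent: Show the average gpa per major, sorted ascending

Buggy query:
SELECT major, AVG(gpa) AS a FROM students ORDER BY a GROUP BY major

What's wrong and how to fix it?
Bug: ORDER BY appears before GROUP BY; SQL clause order requires GROUP BY first

Fix: Move ORDER BY to the end, after GROUP BY

Corrected query:
SELECT major, AVG(gpa) AS a FROM students GROUP BY major ORDER BY a

Result:
major     | a   
----------+-----
Economics | NULL
Math      | 2.11
Biology   | 2.79
CS        | 3.42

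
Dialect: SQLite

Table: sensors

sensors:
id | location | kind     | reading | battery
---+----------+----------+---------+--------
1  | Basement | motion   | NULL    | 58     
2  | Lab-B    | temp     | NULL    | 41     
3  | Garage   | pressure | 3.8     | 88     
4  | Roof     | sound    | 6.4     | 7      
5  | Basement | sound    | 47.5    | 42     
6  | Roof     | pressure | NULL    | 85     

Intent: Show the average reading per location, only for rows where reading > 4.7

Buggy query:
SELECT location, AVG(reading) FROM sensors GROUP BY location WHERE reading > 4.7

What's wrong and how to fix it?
Bug: WHERE cannot follow GROUP BY

Fix: Move the WHERE clause before GROUP BY

Corrected query:
SELECT location, AVG(reading) FROM sensors WHERE reading > 4.7 GROUP BY location

Result:
location | AVG(reading)
---------+-------------
Basement | 47.5        
Roof     | 6.4         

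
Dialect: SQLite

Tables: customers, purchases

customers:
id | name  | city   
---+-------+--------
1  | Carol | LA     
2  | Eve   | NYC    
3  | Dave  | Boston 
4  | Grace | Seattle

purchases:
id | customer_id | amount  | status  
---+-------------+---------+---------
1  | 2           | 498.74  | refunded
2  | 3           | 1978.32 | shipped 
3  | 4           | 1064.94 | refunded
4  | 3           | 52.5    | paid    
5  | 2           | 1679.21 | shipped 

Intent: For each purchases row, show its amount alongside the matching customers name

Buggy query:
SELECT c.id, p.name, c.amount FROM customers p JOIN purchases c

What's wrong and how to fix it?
Bug: Missing join condition: each purchases row is matched to all customers rows instead of just its own

Fix: Specify the join condition linking the foreign key to the parent id

Corrected query:
SELECT c.id, p.name, c.amount FROM customers p JOIN purchases c ON c.customer_id = p.id

Result:
id | name  | amount 
---+-------+--------
1  | Eve   | 498.74 
2  | Dave  | 1978.32
3  | Grace | 1064.94
4  | Dave  | 52.5   
5  | Eve   | 1679.21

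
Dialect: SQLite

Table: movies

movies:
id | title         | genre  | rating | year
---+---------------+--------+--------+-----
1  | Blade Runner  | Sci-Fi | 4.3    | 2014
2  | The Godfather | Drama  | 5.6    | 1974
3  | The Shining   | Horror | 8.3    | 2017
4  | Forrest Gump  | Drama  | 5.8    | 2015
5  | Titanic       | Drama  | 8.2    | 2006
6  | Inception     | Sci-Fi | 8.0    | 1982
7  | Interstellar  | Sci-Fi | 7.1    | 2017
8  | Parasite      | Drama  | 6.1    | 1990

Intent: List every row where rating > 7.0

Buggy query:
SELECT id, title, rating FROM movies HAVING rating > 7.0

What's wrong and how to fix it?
Bug: This is a non-aggregate query (no GROUP BY, no aggregates), so in SQLite the HAVING clause is invalid here; a row-level condition belongs in WHERE

Fix: Replace HAVING with WHERE since the condition applies to individual rows

Corrected query:
SELECT id, title, rating FROM movies WHERE rating > 7.0

Result:
id | title        | rating
---+--------------+-------
3  | The Shining  | 8.3   
5  | Titanic      | 8.2   
6  | Inception    | 8     
7  | Interstellar | 7.1   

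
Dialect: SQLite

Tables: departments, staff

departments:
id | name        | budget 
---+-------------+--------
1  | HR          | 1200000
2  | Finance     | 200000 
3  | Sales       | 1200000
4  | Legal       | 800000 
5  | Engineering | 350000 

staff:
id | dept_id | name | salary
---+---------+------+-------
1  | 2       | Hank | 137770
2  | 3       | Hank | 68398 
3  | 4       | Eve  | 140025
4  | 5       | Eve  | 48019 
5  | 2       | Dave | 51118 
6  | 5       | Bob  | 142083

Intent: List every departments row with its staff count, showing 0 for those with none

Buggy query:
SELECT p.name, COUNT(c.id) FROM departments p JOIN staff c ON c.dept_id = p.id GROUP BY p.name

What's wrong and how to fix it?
Bug: An inner join excludes parents with zero children

Fix: Use LEFT JOIN so parents without children still appear (COUNT(c.id) gives 0)

Corrected query:
SELECT p.name, COUNT(c.id) FROM departments p LEFT JOIN staff c ON c.dept_id = p.id GROUP BY p.name

Result:
name        | COUNT(c.id)
------------+------------
Engineering | 2          
Finance     | 2          
HR          | 0          
Legal       | 1          
Sales       | 1          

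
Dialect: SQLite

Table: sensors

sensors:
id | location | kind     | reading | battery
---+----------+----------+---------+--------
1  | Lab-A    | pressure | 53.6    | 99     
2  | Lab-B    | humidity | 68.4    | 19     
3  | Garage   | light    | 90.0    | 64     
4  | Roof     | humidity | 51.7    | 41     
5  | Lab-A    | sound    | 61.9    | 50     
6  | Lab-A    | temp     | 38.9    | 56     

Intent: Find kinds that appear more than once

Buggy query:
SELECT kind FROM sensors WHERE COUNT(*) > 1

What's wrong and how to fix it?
Bug: WHERE can't reference COUNT(*); aggregates are computed after WHERE

Fix: GROUP BY kind, then filter groups with HAVING COUNT(*) > 1

Corrected query:
SELECT kind FROM sensors GROUP BY kind HAVING COUNT(*) > 1

Result:
kind    
--------
humidity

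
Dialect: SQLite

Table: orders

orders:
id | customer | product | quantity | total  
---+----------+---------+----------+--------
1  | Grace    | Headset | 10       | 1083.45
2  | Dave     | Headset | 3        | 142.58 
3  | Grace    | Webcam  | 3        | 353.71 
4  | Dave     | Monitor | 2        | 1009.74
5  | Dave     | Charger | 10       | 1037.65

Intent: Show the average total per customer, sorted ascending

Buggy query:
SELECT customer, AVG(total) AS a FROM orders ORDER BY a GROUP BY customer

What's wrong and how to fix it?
Bug: ORDER BY appears before GROUP BY; SQL clause order requires GROUP BY first

Fix: Move ORDER BY to the end, after GROUP BY

Corrected query:
SELECT customer, AVG(total) AS a FROM orders GROUP BY customer ORDER BY a

Result:
customer | a     
---------+-------
Grace    | 718.58
Dave     | 729.99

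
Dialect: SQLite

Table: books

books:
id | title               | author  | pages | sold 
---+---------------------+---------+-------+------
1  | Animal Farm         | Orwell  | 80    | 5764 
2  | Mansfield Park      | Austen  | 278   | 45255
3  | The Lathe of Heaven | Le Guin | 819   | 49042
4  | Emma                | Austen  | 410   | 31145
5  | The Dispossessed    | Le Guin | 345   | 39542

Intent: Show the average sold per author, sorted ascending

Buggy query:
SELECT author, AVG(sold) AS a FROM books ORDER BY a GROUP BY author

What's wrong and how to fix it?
Bug: GROUP BY must precede ORDER BY

Fix: Move ORDER BY to the end, after GROUP BY

Corrected query:
SELECT author, AVG(sold) AS a FROM books GROUP BY author ORDER BY a

Result:
author  | a    
--------+------
Orwell  | 5764 
Austen  | 38200
Le Guin | 44292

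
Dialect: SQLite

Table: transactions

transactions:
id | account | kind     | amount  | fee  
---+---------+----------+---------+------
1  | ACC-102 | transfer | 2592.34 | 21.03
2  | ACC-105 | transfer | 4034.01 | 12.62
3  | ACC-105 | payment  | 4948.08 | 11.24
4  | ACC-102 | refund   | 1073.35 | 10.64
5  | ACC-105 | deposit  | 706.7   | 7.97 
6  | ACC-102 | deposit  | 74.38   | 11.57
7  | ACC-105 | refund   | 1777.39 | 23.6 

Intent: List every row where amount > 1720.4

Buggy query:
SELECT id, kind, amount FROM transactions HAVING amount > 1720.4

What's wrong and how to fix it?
Bug: This is a non-aggregate query (no GROUP BY, no aggregates), so in SQLite the HAVING clause is invalid here; a row-level condition belongs in WHERE

Fix: Use WHERE for row-level filtering

Corrected query:
SELECT id, kind, amount FROM transactions WHERE amount > 1720.4

Result:
id | kind     | amount 
---+----------+--------
1  | transfer | 2592.34
2  | transfer | 4034.01
3  | payment  | 4948.08
7  | refund   | 1777.39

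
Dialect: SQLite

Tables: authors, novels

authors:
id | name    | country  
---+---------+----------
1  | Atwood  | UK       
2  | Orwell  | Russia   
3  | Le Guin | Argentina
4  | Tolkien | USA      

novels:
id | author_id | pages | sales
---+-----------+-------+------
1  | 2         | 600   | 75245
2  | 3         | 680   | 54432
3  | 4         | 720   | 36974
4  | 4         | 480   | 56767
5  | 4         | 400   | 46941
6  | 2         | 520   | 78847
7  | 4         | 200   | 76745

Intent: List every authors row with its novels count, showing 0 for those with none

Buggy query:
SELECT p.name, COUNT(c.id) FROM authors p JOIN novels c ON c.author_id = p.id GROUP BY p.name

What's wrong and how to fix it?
Bug: An inner join excludes parents with zero children

Fix: Use LEFT JOIN so parents without children still appear (COUNT(c.id) gives 0)

Corrected query:
SELECT p.name, COUNT(c.id) FROM authors p LEFT JOIN novels c ON c.author_id = p.id GROUP BY p.name

Result:
name    | COUNT(c.id)
--------+------------
Atwood  | 0          
Le Guin | 1          
Orwell  | 2          
Tolkien | 4          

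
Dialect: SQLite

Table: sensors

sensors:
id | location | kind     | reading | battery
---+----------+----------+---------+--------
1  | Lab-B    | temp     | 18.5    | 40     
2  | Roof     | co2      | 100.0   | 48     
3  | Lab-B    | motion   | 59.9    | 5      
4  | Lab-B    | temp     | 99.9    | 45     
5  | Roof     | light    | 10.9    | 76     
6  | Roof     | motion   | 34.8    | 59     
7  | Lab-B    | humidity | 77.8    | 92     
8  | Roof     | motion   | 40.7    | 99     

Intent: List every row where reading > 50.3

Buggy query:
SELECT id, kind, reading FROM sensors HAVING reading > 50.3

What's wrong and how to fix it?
Bug: This is a non-aggregate query (no GROUP BY, no aggregates), so in SQLite the HAVING clause is invalid here; a row-level condition belongs in WHERE

Fix: Use WHERE for row-level filtering

Corrected query:
SELECT id, kind, reading FROM sensors WHERE reading > 50.3

Result:
id | kind     | reading
---+----------+--------
2  | co2      | 100    
3  | motion   | 59.9   
4  | temp     | 99.9   
7  | humidity | 77.8   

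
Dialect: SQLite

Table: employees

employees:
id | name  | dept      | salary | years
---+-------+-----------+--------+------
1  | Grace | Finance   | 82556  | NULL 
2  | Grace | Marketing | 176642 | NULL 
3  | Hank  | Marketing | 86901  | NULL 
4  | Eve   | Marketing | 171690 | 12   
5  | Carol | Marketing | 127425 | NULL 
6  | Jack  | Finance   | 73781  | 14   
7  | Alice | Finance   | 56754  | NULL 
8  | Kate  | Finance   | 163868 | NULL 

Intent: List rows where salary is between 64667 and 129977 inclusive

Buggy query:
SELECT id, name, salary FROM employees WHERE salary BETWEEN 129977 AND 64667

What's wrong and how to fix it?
Bug: The bounds are reversed; BETWEEN a AND b requires a <= b to match anything

Fix: Swap the bounds so the smaller value comes first

Corrected query:
SELECT id, name, salary FROM employees WHERE salary BETWEEN 64667 AND 129977

Result:
id | name  | salary
---+-------+-------
1  | Grace | 82556 
3  | Hank  | 86901 
5  | Carol | 127425
6  | Jack  | 73781 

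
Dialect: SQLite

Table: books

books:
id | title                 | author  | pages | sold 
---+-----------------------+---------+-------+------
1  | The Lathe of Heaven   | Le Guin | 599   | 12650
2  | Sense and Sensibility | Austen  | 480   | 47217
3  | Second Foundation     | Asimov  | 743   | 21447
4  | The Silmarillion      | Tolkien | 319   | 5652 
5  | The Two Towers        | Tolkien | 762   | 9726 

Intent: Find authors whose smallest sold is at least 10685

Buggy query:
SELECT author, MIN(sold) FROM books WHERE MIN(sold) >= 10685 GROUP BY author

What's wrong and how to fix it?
Bug: MIN() in WHERE is a misuse of aggregate

Fix: Replace WHERE with HAVING after the GROUP BY

Corrected query:
SELECT author, MIN(sold) FROM books GROUP BY author HAVING MIN(sold) >= 10685

Result:
author  | MIN(sold)
--------+----------
Asimov  | 21447    
Austen  | 47217    
Le Guin | 12650    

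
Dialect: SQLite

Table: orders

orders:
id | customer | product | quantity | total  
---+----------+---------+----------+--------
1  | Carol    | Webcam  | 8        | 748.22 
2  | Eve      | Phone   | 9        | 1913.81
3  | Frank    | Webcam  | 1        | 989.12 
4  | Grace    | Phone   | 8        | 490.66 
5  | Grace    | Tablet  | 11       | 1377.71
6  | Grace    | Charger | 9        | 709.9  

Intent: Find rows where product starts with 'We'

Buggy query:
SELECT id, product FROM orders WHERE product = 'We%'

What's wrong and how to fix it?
Bug: Wildcards only work with LIKE; '=' treats '%' as a literal character

Fix: Replace '=' with LIKE so 'We%' is treated as a pattern

Corrected query:
SELECT id, product FROM orders WHERE product LIKE 'We%'

Result:
id | product
---+--------
1  | Webcam 
3  | Webcam 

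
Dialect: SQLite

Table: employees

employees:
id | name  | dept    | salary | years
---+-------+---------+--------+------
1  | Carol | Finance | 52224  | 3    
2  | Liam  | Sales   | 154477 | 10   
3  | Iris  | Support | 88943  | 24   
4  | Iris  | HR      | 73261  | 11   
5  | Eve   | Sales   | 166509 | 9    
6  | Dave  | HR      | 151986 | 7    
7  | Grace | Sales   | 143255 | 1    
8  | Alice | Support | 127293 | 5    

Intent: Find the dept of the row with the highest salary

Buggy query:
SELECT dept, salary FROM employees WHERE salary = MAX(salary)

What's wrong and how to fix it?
Bug: MAX(salary) is an aggregate and cannot be used directly in WHERE

Fix: Use a subquery: WHERE salary = (SELECT MAX(salary) FROM employees)

Corrected query:
SELECT dept, salary FROM employees WHERE salary = (SELECT MAX(salary) FROM employees)

Result:
dept  | salary
------+-------
Sales | 166509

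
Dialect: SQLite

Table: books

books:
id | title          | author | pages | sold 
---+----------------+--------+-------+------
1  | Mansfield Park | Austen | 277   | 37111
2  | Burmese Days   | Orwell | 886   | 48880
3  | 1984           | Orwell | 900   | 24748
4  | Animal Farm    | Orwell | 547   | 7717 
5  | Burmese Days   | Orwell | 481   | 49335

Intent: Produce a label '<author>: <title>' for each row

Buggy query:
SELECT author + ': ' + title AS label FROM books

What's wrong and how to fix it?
Bug: SQLite uses || for string concatenation; + coerces text to numbers (yielding 0)

Fix: Use the || operator for string concatenation

Corrected query:
SELECT author || ': ' || title AS label FROM books

Result:
label                 
----------------------
Austen: Mansfield Park
Orwell: Burmese Days  
Orwell: 1984          
Orwell: Animal Farm   
Orwell: Burmese Days  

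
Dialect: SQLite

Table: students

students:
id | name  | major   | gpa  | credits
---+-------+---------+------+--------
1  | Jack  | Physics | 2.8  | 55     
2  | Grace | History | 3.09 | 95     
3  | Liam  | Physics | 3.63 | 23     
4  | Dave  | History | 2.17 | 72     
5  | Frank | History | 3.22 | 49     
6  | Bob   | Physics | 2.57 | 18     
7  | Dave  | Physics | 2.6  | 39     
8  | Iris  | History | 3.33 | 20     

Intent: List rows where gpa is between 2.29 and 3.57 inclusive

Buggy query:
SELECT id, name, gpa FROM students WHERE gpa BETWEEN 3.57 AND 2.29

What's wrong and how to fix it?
Bug: The bounds are reversed; BETWEEN a AND b requires a <= b to match anything

Fix: Write BETWEEN 2.29 AND 3.57

Corrected query:
SELECT id, name, gpa FROM students WHERE gpa BETWEEN 2.29 AND 3.57

Result:
id | name  | gpa 
---+-------+-----
1  | Jack  | 2.8 
2  | Grace | 3.09
5  | Frank | 3.22
6  | Bob   | 2.57
7  | Dave  | 2.6 
8  | Iris  | 3.33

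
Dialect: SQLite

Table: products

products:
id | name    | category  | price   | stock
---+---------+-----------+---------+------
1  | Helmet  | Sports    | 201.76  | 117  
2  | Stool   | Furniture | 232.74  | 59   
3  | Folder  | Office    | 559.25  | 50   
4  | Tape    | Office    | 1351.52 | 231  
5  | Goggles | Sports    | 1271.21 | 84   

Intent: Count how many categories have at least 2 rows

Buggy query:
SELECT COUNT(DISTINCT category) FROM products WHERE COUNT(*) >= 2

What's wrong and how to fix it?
Bug: COUNT(*) cannot appear in WHERE; the per-group count doesn't exist yet

Fix: Use a subquery that GROUPs and filters with HAVING, then count its rows

Corrected query:
SELECT COUNT(*) FROM (SELECT category FROM products GROUP BY category HAVING COUNT(*) >= 2)

Result:
COUNT(*)
--------
2       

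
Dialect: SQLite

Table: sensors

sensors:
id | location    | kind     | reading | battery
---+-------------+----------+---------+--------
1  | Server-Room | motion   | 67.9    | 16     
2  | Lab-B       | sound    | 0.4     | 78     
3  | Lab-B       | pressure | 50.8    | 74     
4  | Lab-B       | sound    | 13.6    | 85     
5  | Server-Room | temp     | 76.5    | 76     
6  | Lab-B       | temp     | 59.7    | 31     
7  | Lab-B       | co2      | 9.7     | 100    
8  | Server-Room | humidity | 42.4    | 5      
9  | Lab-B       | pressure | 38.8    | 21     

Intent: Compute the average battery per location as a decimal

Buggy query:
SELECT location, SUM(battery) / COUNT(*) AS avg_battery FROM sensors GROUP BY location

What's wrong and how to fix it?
Bug: SUM(battery) and COUNT(*) are both integers; the division truncates the fractional part

Fix: Multiply by 1.0 (or CAST to REAL) to force floating-point division

Corrected query:
SELECT location, SUM(battery) * 1.0 / COUNT(*) AS avg_battery FROM sensors GROUP BY location

Result:
location    | avg_battery
------------+------------
Lab-B       | 64.833333  
Server-Room | 32.333333  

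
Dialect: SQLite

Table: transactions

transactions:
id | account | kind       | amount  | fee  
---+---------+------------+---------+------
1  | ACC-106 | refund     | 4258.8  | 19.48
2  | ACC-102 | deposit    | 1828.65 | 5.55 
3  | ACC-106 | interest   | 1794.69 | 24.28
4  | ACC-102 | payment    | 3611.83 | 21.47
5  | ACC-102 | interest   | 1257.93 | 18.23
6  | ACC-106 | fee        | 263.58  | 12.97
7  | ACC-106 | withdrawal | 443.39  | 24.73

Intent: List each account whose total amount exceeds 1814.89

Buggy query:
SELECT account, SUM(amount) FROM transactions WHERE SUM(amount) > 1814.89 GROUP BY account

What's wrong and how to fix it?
Bug: WHERE runs before GROUP BY, so aggregates aren't available there

Fix: Move the aggregate condition to a HAVING clause

Corrected query:
SELECT account, SUM(amount) FROM transactions GROUP BY account HAVING SUM(amount) > 1814.89

Result:
account | SUM(amount)
--------+------------
ACC-102 | 6698.41    
ACC-106 | 6760.46    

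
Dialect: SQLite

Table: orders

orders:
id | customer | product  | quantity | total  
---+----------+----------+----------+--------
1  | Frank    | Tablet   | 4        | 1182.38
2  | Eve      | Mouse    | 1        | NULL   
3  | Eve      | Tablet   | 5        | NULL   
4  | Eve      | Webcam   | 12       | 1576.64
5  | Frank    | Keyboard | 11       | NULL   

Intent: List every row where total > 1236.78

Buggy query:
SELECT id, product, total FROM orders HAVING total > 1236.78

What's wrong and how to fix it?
Bug: This is a non-aggregate query (no GROUP BY, no aggregates), so in SQLite the HAVING clause is invalid here; a row-level condition belongs in WHERE

Fix: Use WHERE for row-level filtering

Corrected query:
SELECT id, product, total FROM orders WHERE total > 1236.78

Result:
id | product | total  
---+---------+--------
4  | Webcam  | 1576.64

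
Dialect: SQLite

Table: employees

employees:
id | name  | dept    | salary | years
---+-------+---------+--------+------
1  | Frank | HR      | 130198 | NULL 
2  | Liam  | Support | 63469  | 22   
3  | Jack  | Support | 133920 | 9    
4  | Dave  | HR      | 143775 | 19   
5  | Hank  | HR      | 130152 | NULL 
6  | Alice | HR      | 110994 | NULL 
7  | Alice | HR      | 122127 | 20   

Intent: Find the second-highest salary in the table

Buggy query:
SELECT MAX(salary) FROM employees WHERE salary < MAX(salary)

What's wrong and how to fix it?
Bug: MAX(salary) on the right of the comparison is an aggregate-in-WHERE error

Fix: Compute the overall MAX in a subquery, then take MAX of rows below it

Corrected query:
SELECT MAX(salary) FROM employees WHERE salary < (SELECT MAX(salary) FROM employees)

Result:
MAX(salary)
-----------
133920     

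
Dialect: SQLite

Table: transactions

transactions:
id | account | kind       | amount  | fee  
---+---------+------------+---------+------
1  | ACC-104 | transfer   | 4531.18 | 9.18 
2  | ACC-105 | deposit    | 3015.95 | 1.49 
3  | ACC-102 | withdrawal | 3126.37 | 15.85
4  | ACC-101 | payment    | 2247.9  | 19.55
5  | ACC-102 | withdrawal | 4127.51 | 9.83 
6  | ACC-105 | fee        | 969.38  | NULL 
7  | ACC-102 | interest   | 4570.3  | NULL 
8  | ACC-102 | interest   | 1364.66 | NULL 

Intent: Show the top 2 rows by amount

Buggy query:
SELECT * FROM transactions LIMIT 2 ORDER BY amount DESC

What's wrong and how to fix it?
Bug: ORDER BY cannot follow LIMIT; LIMIT is the final clause

Fix: Sort with ORDER BY, then apply LIMIT

Corrected query:
SELECT * FROM transactions ORDER BY amount DESC LIMIT 2

Result:
id | account | kind     | amount  | fee 
---+---------+----------+---------+-----
7  | ACC-102 | interest | 4570.3  | NULL
1  | ACC-104 | transfer | 4531.18 | 9.18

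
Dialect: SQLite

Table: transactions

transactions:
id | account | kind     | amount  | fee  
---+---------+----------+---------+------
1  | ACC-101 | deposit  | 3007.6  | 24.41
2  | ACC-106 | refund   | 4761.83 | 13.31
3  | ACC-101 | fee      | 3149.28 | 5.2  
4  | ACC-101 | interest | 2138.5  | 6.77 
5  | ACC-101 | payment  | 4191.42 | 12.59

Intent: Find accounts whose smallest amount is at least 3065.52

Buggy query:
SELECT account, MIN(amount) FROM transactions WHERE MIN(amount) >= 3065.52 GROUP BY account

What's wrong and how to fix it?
Bug: MIN() in WHERE is a misuse of aggregate

Fix: Use HAVING for the per-group MIN condition

Corrected query:
SELECT account, MIN(amount) FROM transactions GROUP BY account HAVING MIN(amount) >= 3065.52

Result:
account | MIN(amount)
--------+------------
ACC-106 | 4761.83    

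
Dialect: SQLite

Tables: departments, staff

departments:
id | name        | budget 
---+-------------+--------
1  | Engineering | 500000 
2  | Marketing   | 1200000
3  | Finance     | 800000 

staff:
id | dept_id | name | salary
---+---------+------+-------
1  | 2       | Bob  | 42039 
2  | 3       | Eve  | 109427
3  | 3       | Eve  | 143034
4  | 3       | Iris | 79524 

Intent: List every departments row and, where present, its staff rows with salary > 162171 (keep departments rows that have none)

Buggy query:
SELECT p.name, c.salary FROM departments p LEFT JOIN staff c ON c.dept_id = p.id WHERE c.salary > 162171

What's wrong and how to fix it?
Bug: A WHERE condition on the right-hand table after LEFT JOIN drops unmatched parents

Fix: Put 'c.salary > 162171' in the JOIN's ON clause instead of WHERE

Corrected query:
SELECT p.name, c.salary FROM departments p LEFT JOIN staff c ON c.dept_id = p.id AND c.salary > 162171

Result:
name        | salary
------------+-------
Engineering | NULL  
Marketing   | NULL  
Finance     | NULL  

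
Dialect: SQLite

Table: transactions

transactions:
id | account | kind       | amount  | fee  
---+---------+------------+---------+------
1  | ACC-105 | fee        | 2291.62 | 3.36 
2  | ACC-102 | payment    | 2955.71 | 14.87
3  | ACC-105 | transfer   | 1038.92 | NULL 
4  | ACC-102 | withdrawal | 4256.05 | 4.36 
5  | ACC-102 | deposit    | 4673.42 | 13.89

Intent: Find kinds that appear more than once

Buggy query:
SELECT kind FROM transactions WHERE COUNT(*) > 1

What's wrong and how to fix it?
Bug: WHERE can't reference COUNT(*); aggregates are computed after WHERE

Fix: GROUP BY kind, then filter groups with HAVING COUNT(*) > 1

Corrected query:
SELECT kind FROM transactions GROUP BY kind HAVING COUNT(*) > 1

Result:
(no rows)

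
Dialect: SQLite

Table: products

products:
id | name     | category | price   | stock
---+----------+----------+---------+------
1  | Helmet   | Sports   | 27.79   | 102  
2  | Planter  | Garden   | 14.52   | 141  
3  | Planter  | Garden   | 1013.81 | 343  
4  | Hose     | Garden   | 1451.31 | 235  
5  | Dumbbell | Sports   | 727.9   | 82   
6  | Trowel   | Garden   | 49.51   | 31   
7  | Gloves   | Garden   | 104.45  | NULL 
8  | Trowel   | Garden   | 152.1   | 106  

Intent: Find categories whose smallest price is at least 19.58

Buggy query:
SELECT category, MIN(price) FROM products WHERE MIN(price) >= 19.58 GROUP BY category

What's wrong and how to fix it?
Bug: MIN() in WHERE is a misuse of aggregate

Fix: Use HAVING for the per-group MIN condition

Corrected query:
SELECT category, MIN(price) FROM products GROUP BY category HAVING MIN(price) >= 19.58

Result:
category | MIN(price)
---------+-----------
Sports   | 27.79     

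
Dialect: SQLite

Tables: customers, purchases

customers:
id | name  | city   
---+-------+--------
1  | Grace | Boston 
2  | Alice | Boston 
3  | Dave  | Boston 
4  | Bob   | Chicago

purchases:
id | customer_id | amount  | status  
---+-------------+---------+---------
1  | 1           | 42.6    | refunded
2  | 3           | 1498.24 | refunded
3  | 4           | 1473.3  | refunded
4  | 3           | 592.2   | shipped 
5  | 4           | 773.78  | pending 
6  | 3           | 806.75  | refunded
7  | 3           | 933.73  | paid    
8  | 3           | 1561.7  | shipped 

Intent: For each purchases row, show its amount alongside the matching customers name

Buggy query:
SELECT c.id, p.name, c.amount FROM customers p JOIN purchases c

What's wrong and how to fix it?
Bug: JOIN with no ON clause produces a cartesian product; every purchases row pairs with every customers row

Fix: Specify the join condition linking the foreign key to the parent id

Corrected query:
SELECT c.id, p.name, c.amount FROM customers p JOIN purchases c ON c.customer_id = p.id

Result:
id | name  | amount 
---+-------+--------
1  | Grace | 42.6   
2  | Dave  | 1498.24
3  | Bob   | 1473.3 
4  | Dave  | 592.2  
5  | Bob   | 773.78 
6  | Dave  | 806.75 
7  | Dave  | 933.73 
8  | Dave  | 1561.7 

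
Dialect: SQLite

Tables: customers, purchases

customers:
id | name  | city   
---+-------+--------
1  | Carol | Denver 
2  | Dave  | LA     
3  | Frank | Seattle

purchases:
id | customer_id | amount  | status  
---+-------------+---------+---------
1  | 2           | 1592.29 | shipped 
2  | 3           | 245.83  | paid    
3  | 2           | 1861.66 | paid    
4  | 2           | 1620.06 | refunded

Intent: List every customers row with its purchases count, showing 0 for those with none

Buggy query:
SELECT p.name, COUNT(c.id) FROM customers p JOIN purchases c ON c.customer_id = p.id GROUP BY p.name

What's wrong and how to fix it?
Bug: An inner join excludes parents with zero children

Fix: Switch to LEFT JOIN to retain unmatched parent rows

Corrected query:
SELECT p.name, COUNT(c.id) FROM customers p LEFT JOIN purchases c ON c.customer_id = p.id GROUP BY p.name

Result:
name  | COUNT(c.id)
------+------------
Carol | 0          
Dave  | 3          
Frank | 1          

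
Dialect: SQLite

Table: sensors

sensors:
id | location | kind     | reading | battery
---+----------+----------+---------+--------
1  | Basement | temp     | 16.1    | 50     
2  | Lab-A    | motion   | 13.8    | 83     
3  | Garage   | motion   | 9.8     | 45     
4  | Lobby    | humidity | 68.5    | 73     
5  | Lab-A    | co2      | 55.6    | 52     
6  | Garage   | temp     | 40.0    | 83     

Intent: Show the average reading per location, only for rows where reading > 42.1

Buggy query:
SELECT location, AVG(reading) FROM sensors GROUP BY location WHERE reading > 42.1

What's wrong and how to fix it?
Bug: WHERE cannot follow GROUP BY

Fix: Move the WHERE clause before GROUP BY

Corrected query:
SELECT location, AVG(reading) FROM sensors WHERE reading > 42.1 GROUP BY location

Result:
location | AVG(reading)
---------+-------------
Lab-A    | 55.6        
Lobby    | 68.5        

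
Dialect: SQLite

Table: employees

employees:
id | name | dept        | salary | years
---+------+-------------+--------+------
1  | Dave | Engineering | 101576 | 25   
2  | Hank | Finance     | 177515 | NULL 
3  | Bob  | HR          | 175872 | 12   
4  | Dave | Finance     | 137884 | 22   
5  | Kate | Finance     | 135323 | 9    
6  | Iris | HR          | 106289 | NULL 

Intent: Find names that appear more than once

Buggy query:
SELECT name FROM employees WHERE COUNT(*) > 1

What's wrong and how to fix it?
Bug: WHERE can't reference COUNT(*); aggregates are computed after WHERE

Fix: Group first, then use HAVING for the count condition

Corrected query:
SELECT name FROM employees GROUP BY name HAVING COUNT(*) > 1

Result:
name
----
Dave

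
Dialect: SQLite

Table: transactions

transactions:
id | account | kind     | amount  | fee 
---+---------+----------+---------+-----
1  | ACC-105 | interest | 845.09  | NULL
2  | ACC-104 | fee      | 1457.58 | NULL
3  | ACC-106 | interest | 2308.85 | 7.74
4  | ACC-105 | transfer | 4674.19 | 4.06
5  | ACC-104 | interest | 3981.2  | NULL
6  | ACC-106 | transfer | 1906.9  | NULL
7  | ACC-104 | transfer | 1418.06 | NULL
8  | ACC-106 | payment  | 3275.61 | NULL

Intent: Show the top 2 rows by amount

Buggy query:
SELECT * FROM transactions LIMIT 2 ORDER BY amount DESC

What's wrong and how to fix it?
Bug: LIMIT must come after ORDER BY

Fix: Sort with ORDER BY, then apply LIMIT

Corrected query:
SELECT * FROM transactions ORDER BY amount DESC LIMIT 2

Result:
id | account | kind     | amount  | fee 
---+---------+----------+---------+-----
4  | ACC-105 | transfer | 4674.19 | 4.06
5  | ACC-104 | interest | 3981.2  | NULL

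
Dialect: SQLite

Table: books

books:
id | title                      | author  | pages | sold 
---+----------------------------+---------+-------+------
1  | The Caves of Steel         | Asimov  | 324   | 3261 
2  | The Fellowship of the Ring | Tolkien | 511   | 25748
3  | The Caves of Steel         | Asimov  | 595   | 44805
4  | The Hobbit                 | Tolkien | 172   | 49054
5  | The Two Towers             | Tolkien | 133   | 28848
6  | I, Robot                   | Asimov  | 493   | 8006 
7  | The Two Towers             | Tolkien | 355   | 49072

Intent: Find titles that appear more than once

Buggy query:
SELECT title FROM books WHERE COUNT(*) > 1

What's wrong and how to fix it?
Bug: COUNT(*) is an aggregate and cannot be used in WHERE

Fix: Group first, then use HAVING for the count condition

Corrected query:
SELECT title FROM books GROUP BY title HAVING COUNT(*) > 1

Result:
title             
------------------
The Caves of Steel
The Two Towers    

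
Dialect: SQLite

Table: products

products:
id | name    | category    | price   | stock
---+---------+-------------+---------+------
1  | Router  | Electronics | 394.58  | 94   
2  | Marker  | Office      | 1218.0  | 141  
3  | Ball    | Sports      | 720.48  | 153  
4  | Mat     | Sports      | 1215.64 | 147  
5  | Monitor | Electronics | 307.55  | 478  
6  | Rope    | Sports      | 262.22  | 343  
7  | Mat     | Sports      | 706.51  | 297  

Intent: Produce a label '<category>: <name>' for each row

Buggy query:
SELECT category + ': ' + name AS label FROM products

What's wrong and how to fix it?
Bug: SQLite uses || for string concatenation; + coerces text to numbers (yielding 0)

Fix: Use the || operator for string concatenation

Corrected query:
SELECT category || ': ' || name AS label FROM products

Result:
label               
--------------------
Electronics: Router 
Office: Marker      
Sports: Ball        
Sports: Mat         
Electronics: Monitor
Sports: Rope        
Sports: Mat         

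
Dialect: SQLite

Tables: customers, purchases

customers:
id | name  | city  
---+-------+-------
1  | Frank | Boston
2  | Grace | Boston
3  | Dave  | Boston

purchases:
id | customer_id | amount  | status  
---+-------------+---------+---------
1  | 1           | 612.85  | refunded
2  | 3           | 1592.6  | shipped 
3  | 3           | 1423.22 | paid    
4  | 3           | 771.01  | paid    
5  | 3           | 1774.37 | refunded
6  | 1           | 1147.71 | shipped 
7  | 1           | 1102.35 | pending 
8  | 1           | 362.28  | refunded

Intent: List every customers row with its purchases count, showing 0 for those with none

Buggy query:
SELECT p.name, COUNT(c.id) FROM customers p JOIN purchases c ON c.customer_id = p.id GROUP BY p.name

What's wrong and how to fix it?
Bug: INNER JOIN drops customers rows that have no matching purchases rows

Fix: Switch to LEFT JOIN to retain unmatched parent rows

Corrected query:
SELECT p.name, COUNT(c.id) FROM customers p LEFT JOIN purchases c ON c.customer_id = p.id GROUP BY p.name

Result:
name  | COUNT(c.id)
------+------------
Dave  | 4          
Frank | 4          
Grace | 0          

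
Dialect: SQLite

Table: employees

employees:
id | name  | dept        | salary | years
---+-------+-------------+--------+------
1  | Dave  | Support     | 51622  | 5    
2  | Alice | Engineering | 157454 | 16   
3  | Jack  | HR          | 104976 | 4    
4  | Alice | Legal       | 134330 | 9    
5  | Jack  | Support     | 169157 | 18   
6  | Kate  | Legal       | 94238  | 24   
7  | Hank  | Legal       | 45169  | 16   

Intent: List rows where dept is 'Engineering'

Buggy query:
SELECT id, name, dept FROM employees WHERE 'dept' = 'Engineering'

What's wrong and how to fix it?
Bug: 'dept' in single quotes is a string literal, not the column; the comparison is literal-vs-literal and never true

Fix: Reference the column as dept without single quotes

Corrected query:
SELECT id, name, dept FROM employees WHERE dept = 'Engineering'

Result:
id | name  | dept       
---+-------+------------
2  | Alice | Engineering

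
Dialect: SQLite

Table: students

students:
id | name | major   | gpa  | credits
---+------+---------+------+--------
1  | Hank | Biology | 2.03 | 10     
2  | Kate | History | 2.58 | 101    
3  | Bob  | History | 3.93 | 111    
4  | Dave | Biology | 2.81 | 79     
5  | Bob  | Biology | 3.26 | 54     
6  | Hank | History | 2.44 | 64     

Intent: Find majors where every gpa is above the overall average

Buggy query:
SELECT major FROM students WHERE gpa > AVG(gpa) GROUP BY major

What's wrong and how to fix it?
Bug: AVG() is an aggregate; it can't sit directly in WHERE

Fix: Compute the overall average in a scalar subquery and compare each group's MIN against it in HAVING

Corrected query:
SELECT major FROM students GROUP BY major HAVING MIN(gpa) > (SELECT AVG(gpa) FROM students)

Result:
(no rows)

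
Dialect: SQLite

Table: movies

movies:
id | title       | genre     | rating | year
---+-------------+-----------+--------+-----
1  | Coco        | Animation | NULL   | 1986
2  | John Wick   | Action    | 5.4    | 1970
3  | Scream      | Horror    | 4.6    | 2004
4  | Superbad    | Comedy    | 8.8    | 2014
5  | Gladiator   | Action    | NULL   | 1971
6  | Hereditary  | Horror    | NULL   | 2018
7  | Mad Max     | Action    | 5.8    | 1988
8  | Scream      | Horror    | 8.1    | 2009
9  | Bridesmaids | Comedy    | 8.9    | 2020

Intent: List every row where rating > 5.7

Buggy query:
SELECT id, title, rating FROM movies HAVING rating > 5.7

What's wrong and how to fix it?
Bug: This is a non-aggregate query (no GROUP BY, no aggregates), so in SQLite the HAVING clause is invalid here; a row-level condition belongs in WHERE

Fix: Replace HAVING with WHERE since the condition applies to individual rows

Corrected query:
SELECT id, title, rating FROM movies WHERE rating > 5.7

Result:
id | title       | rating
---+-------------+-------
4  | Superbad    | 8.8   
7  | Mad Max     | 5.8   
8  | Scream      | 8.1   
9  | Bridesmaids | 8.9   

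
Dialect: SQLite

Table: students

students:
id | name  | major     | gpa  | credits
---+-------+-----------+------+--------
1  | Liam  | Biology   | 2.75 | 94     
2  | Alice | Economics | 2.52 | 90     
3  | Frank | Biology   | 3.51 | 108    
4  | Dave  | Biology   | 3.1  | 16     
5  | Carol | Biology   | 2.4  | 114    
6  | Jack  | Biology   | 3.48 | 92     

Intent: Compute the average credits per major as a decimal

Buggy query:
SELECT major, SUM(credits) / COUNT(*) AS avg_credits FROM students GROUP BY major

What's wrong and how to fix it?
Bug: SUM(credits) and COUNT(*) are both integers; the division truncates the fractional part

Fix: Multiply by 1.0 (or CAST to REAL) to force floating-point division

Corrected query:
SELECT major, SUM(credits) * 1.0 / COUNT(*) AS avg_credits FROM students GROUP BY major

Result:
major     | avg_credits
----------+------------
Biology   | 84.8       
Economics | 90         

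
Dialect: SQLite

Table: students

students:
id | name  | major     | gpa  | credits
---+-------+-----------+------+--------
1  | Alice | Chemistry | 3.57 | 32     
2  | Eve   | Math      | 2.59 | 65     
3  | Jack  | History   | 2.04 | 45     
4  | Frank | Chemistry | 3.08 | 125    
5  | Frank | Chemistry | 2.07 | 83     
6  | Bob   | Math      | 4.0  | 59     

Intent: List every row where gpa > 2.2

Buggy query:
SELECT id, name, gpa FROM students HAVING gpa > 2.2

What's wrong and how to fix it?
Bug: HAVING filters the output of aggregation, but this query has no GROUP BY and no aggregate functions, so SQLite rejects it (HAVING clause on a non-aggregate query); the condition here is per row

Fix: Replace HAVING with WHERE since the condition applies to individual rows

Corrected query:
SELECT id, name, gpa FROM students WHERE gpa > 2.2

Result:
id | name  | gpa 
---+-------+-----
1  | Alice | 3.57
2  | Eve   | 2.59
4  | Frank | 3.08
6  | Bob   | 4   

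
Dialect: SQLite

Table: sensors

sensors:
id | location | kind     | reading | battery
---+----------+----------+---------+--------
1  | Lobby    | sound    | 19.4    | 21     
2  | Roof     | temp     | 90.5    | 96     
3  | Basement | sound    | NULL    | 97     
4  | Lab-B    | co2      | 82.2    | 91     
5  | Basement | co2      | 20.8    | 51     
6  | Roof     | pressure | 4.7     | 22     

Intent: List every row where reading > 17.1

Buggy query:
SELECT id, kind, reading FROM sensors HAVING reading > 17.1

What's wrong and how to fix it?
Bug: This is a non-aggregate query (no GROUP BY, no aggregates), so in SQLite the HAVING clause is invalid here; a row-level condition belongs in WHERE

Fix: Replace HAVING with WHERE since the condition applies to individual rows

Corrected query:
SELECT id, kind, reading FROM sensors WHERE reading > 17.1

Result:
id | kind  | reading
---+-------+--------
1  | sound | 19.4   
2  | temp  | 90.5   
4  | co2   | 82.2   
5  | co2   | 20.8   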